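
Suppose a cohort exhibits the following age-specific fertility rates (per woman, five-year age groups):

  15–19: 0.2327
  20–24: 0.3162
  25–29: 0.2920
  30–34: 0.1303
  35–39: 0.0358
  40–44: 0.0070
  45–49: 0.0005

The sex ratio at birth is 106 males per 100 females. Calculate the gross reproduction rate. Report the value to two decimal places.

2.46

Proportion female at birth = 100 / (100 + 106) = 0.48544.
Sum of ASFRs = 0.2327 + 0.3162 + 0.2920 + 0.1303 + 0.0358 + 0.0070 + 0.0005 = 1.0145
TFR = 5 × 1.0145 = 5.0725
GRR = 0.48544 × 5.0725 = 2.46239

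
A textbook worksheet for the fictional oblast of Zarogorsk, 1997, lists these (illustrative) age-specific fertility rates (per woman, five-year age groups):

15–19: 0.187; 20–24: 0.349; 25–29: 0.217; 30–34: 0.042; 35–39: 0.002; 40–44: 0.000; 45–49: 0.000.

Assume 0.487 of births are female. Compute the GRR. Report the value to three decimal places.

Proportion female at birth = 0.487.
Sum of ASFRs = 0.187 + 0.349 + 0.217 + 0.042 + 0.002 + 0.000 + 0.000 = 0.797
TFR = 5 × 0.797 = 3.985
GRR = 0.487 × 3.985 = 1.94070

1.941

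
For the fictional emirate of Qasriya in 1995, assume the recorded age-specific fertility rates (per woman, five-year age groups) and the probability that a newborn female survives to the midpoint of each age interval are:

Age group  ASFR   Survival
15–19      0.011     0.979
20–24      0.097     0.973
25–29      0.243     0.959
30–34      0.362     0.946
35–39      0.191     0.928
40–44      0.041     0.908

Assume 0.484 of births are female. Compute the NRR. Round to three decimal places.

Proportion female at birth = 0.484.
Per-age-group product (5 × ASFR × survival probability):
  15–19: 5 × 0.011 × 0.979 = 0.05385
  20–24: 5 × 0.097 × 0.973 = 0.47191
  25–29: 5 × 0.243 × 0.959 = 1.16519
  30–34: 5 × 0.362 × 0.946 = 1.71226
  35–39: 5 × 0.191 × 0.928 = 0.88624
  40–44: 5 × 0.041 × 0.908 = 0.18614
Sum = 4.47559
NRR = 0.484 × 4.47559 = 2.16619
With NRR above 1 the population is above replacement fertility.

2.166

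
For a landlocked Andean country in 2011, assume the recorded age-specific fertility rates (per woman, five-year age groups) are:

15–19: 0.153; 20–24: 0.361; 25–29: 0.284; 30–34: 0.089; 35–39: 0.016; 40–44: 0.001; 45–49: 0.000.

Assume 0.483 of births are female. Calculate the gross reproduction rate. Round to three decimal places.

Proportion female at birth = 0.483.
Sum of ASFRs = 0.153 + 0.361 + 0.284 + 0.089 + 0.016 + 0.001 + 0.000 = 0.904
TFR = 5 × 0.904 = 4.52
GRR = 0.483 × 4.52 = 2.18316

2.183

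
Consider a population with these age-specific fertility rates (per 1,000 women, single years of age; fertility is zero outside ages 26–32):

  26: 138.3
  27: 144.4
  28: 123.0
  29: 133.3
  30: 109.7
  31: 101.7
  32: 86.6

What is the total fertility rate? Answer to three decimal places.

0.837

Sum of ASFRs = 138.3 + 144.4 + 123.0 + 133.3 + 109.7 + 101.7 + 86.6 = 837.0
TFR = 837.0 / 1000 = 0.837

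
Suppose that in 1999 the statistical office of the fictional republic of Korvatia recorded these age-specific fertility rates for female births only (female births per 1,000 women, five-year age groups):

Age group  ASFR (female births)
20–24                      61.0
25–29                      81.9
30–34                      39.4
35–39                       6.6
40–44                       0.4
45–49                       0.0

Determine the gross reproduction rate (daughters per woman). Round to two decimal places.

Sum of female ASFRs = 61.0 + 81.9 + 39.4 + 6.6 + 0.4 + 0.0 = 189.3
GRR = 5 × 189.3 / 1000 = 0.9465

0.95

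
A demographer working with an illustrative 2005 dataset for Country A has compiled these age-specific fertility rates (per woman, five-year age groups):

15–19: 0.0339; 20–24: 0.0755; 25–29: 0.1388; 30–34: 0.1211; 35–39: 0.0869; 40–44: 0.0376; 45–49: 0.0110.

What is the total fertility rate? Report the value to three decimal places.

Sum of ASFRs = 0.0339 + 0.0755 + 0.1388 + 0.1211 + 0.0869 + 0.0376 + 0.0110 = 0.5048
TFR = 5 × 0.5048 = 2.524

2.524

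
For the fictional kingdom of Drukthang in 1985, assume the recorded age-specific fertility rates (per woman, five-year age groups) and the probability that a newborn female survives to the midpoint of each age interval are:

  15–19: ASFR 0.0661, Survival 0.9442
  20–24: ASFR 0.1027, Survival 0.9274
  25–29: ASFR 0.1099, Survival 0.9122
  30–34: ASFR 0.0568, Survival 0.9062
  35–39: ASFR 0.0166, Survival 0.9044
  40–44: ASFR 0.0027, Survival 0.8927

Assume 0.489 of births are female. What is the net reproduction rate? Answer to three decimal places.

0.799

Proportion female at birth = 0.489.
Survival-weighted fertility by age (5·fₓ·Sₓ):
  15–19: 5 × 0.0661 × 0.9442 = 0.31206
  20–24: 5 × 0.1027 × 0.9274 = 0.47622
  25–29: 5 × 0.1099 × 0.9122 = 0.50125
  30–34: 5 × 0.0568 × 0.9062 = 0.25736
  35–39: 5 × 0.0166 × 0.9044 = 0.07507
  40–44: 5 × 0.0027 × 0.8927 = 0.01205
Sum = 1.63401
NRR = 0.489 × 1.63401 = 0.79903
An NRR under 1 implies long-run decline under these rates.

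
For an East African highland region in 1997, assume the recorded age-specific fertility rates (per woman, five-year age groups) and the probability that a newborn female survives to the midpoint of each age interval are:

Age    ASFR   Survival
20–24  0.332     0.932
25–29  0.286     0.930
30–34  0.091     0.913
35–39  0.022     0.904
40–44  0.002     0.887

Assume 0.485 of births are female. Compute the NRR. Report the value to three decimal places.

Proportion female at birth = 0.485.
Weighting each age-specific rate by interval width and survival:
  20–24: 5 × 0.332 × 0.932 = 1.54712
  25–29: 5 × 0.286 × 0.930 = 1.32990
  30–34: 5 × 0.091 × 0.913 = 0.41542
  35–39: 5 × 0.022 × 0.904 = 0.09944
  40–44: 5 × 0.002 × 0.887 = 0.00887
Sum = 3.40075
NRR = 0.485 × 3.40075 = 1.64936
An NRR exceeding 1 indicates intrinsic growth under these rates.

1.649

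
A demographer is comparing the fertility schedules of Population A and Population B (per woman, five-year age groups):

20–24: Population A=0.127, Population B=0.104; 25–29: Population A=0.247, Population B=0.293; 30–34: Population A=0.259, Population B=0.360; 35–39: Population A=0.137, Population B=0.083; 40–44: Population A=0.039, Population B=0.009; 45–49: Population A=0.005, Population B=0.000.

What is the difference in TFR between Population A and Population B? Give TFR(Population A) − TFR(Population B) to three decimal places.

-0.175

Population A:
  Sum of ASFRs = 0.127 + 0.247 + 0.259 + 0.137 + 0.039 + 0.005 = 0.814
  TFR = 5 × 0.814 = 4.07
Population B:
  Sum of ASFRs = 0.104 + 0.293 + 0.360 + 0.083 + 0.009 + 0.000 = 0.849
  TFR = 5 × 0.849 = 4.245
Difference = 4.07 − 4.245 = -0.175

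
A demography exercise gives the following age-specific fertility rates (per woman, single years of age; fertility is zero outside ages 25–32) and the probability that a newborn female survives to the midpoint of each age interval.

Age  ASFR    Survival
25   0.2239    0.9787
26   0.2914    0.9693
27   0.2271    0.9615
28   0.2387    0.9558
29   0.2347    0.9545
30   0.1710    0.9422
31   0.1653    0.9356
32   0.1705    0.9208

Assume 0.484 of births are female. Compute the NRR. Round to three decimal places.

Proportion female at birth = 0.484.
Per-age-group product (1 × ASFR × survival probability):
  25: 1 × 0.2239 × 0.9787 = 0.21913
  26: 1 × 0.2914 × 0.9693 = 0.28245
  27: 1 × 0.2271 × 0.9615 = 0.21836
  28: 1 × 0.2387 × 0.9558 = 0.22815
  29: 1 × 0.2347 × 0.9545 = 0.22402
  30: 1 × 0.1710 × 0.9422 = 0.16112
  31: 1 × 0.1653 × 0.9356 = 0.15465
  32: 1 × 0.1705 × 0.9208 = 0.15700
Sum = 1.64488
NRR = 0.484 × 1.64488 = 0.79612

0.796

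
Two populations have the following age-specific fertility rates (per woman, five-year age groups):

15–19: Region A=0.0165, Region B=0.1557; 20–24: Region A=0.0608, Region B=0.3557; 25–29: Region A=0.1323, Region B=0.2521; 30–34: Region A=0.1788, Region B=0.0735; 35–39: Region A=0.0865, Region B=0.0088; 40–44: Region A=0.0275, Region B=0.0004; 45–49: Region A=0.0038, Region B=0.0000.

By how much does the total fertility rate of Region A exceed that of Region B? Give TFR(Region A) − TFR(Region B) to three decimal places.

Region A:
  Sum of ASFRs = 0.0165 + 0.0608 + 0.1323 + 0.1788 + 0.0865 + 0.0275 + 0.0038 = 0.5062
  TFR = 5 × 0.5062 = 2.531
Region B:
  Sum of ASFRs = 0.1557 + 0.3557 + 0.2521 + 0.0735 + 0.0088 + 0.0004 + 0.0000 = 0.8462
  TFR = 5 × 0.8462 = 4.231
Difference = 2.531 − 4.231 = -1.7

-1.700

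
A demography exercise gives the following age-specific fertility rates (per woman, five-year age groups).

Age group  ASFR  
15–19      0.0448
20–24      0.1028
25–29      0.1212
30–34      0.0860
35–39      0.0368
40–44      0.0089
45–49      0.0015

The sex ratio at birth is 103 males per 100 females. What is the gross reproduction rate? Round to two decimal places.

Proportion female at birth = 100 / (100 + 103) = 0.49261.
Sum of ASFRs = 0.0448 + 0.1028 + 0.1212 + 0.0860 + 0.0368 + 0.0089 + 0.0015 = 0.4020
TFR = 5 × 0.4020 = 2.01
GRR = 0.49261 × 2.01 = 0.99015

0.99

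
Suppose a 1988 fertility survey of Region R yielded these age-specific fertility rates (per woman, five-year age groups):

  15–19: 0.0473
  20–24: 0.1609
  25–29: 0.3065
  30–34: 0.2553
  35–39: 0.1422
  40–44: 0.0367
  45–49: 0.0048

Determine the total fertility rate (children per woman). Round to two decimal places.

Sum of ASFRs = 0.0473 + 0.1609 + 0.3065 + 0.2553 + 0.1422 + 0.0367 + 0.0048 = 0.9537
TFR = 5 × 0.9537 = 4.7685

4.77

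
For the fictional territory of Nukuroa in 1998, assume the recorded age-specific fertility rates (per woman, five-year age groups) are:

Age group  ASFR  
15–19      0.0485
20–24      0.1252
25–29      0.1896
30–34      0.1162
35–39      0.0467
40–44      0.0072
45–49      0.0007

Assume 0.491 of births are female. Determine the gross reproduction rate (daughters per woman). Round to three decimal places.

Proportion female at birth = 0.491.
Sum of ASFRs = 0.0485 + 0.1252 + 0.1896 + 0.1162 + 0.0467 + 0.0072 + 0.0007 = 0.5341
TFR = 5 × 0.5341 = 2.6705
GRR = 0.491 × 2.6705 = 1.31122

1.311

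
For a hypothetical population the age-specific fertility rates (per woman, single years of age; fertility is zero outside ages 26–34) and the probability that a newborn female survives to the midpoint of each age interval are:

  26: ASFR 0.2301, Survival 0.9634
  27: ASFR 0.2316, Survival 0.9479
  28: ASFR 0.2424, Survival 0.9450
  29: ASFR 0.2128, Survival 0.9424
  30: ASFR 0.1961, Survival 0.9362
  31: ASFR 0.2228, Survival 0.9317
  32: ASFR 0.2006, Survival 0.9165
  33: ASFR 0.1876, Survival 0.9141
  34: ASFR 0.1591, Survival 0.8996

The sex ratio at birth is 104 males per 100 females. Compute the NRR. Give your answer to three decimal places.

Proportion female at birth = 100 / (100 + 104) = 0.49020.
Each age group contributes 1 × ASFR × survival:
  26: 1 × 0.2301 × 0.9634 = 0.22168
  27: 1 × 0.2316 × 0.9479 = 0.21953
  28: 1 × 0.2424 × 0.9450 = 0.22907
  29: 1 × 0.2128 × 0.9424 = 0.20054
  30: 1 × 0.1961 × 0.9362 = 0.18359
  31: 1 × 0.2228 × 0.9317 = 0.20758
  32: 1 × 0.2006 × 0.9165 = 0.18385
  33: 1 × 0.1876 × 0.9141 = 0.17149
  34: 1 × 0.1591 × 0.8996 = 0.14313
Sum = 1.76046
NRR = 0.49020 × 1.76046 = 0.86298
NRR < 1, so the cohort does not fully replace itself.

0.863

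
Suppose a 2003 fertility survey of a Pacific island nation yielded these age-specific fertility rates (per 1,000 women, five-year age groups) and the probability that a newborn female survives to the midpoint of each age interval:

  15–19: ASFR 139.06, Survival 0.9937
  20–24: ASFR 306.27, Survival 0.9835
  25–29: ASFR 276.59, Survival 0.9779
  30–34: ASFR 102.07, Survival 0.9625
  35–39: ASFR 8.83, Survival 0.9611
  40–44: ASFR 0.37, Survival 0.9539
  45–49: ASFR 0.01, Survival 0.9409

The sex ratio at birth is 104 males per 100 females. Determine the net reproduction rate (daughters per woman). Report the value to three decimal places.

2.002

Proportion female at birth = 100 / (100 + 104) = 0.49020.
Weighting each age-specific rate by interval width and survival:
  15–19: 5 × 139.06/1000 × 0.9937 = 0.69092
  20–24: 5 × 306.27/1000 × 0.9835 = 1.50608
  25–29: 5 × 276.59/1000 × 0.9779 = 1.35239
  30–34: 5 × 102.07/1000 × 0.9625 = 0.49121
  35–39: 5 × 8.83/1000 × 0.9611 = 0.04243
  40–44: 5 × 0.37/1000 × 0.9539 = 0.00176
  45–49: 5 × 0.01/1000 × 0.9409 = 0.00005
Sum = 4.08484
NRR = 0.49020 × 4.08484 = 2.00239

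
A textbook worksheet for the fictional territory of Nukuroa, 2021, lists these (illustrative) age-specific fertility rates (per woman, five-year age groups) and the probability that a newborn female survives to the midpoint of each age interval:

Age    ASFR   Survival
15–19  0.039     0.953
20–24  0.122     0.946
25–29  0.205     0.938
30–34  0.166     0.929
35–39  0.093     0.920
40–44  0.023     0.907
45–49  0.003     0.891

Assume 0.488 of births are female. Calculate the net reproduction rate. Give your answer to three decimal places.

Proportion female at birth = 0.488.
Survival-weighted fertility by age (5·fₓ·Sₓ):
  15–19: 5 × 0.039 × 0.953 = 0.18584
  20–24: 5 × 0.122 × 0.946 = 0.57706
  25–29: 5 × 0.205 × 0.938 = 0.96145
  30–34: 5 × 0.166 × 0.929 = 0.77107
  35–39: 5 × 0.093 × 0.920 = 0.42780
  40–44: 5 × 0.023 × 0.907 = 0.10431
  45–49: 5 × 0.003 × 0.891 = 0.01337
Sum = 3.04090
NRR = 0.488 × 3.04090 = 1.48396
An NRR exceeding 1 indicates intrinsic growth under these rates.

1.484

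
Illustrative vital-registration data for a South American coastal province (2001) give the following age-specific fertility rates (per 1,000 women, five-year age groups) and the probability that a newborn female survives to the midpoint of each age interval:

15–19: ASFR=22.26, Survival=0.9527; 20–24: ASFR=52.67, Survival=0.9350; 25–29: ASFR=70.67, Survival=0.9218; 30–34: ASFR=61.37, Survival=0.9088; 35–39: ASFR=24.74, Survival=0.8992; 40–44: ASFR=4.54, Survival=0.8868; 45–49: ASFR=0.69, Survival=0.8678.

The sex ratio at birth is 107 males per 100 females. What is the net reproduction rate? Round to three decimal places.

0.527

Proportion female at birth = 100 / (100 + 107) = 0.48309.
Weighting each age-specific rate by interval width and survival:
  15–19: 5 × 22.26/1000 × 0.9527 = 0.10604
  20–24: 5 × 52.67/1000 × 0.9350 = 0.24623
  25–29: 5 × 70.67/1000 × 0.9218 = 0.32572
  30–34: 5 × 61.37/1000 × 0.9088 = 0.27887
  35–39: 5 × 24.74/1000 × 0.8992 = 0.11123
  40–44: 5 × 4.54/1000 × 0.8868 = 0.02013
  45–49: 5 × 0.69/1000 × 0.8678 = 0.00299
Sum = 1.09121
NRR = 0.48309 × 1.09121 = 0.52715
NRR < 1, so the cohort does not fully replace itself.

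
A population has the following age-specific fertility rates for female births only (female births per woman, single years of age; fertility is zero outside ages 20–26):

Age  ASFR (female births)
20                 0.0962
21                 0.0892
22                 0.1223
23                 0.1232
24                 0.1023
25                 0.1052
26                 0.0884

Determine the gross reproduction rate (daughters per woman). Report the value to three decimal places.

0.727

Sum of female ASFRs = 0.0962 + 0.0892 + 0.1223 + 0.1232 + 0.1023 + 0.1052 + 0.0884 = 0.7268
GRR = 0.7268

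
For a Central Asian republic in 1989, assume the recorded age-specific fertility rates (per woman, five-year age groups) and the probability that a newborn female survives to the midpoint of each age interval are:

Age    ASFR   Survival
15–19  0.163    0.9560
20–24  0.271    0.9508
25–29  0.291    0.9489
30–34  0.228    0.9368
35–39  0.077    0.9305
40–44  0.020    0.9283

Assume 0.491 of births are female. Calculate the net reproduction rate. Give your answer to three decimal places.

Proportion female at birth = 0.491.
Per-age-group product (5 × ASFR × survival probability):
  15–19: 5 × 0.163 × 0.9560 = 0.77914
  20–24: 5 × 0.271 × 0.9508 = 1.28833
  25–29: 5 × 0.291 × 0.9489 = 1.38065
  30–34: 5 × 0.228 × 0.9368 = 1.06795
  35–39: 5 × 0.077 × 0.9305 = 0.35824
  40–44: 5 × 0.020 × 0.9283 = 0.09283
Sum = 4.96714
NRR = 0.491 × 4.96714 = 2.43887

2.439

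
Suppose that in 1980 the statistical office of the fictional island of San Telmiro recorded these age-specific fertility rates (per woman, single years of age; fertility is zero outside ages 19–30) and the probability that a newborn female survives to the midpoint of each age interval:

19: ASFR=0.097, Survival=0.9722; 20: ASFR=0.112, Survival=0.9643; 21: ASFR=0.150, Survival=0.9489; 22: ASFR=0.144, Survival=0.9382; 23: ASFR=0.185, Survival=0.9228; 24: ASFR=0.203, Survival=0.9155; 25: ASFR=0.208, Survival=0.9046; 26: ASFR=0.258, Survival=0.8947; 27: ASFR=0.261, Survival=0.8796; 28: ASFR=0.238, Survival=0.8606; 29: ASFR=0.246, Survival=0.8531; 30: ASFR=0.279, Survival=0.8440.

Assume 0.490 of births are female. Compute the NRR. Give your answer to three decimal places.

Proportion female at birth = 0.490.
Per-age-group product (1 × ASFR × survival probability):
  19: 1 × 0.097 × 0.9722 = 0.09430
  20: 1 × 0.112 × 0.9643 = 0.10800
  21: 1 × 0.150 × 0.9489 = 0.14234
  22: 1 × 0.144 × 0.9382 = 0.13510
  23: 1 × 0.185 × 0.9228 = 0.17072
  24: 1 × 0.203 × 0.9155 = 0.18585
  25: 1 × 0.208 × 0.9046 = 0.18816
  26: 1 × 0.258 × 0.8947 = 0.23083
  27: 1 × 0.261 × 0.8796 = 0.22958
  28: 1 × 0.238 × 0.8606 = 0.20482
  29: 1 × 0.246 × 0.8531 = 0.20986
  30: 1 × 0.279 × 0.8440 = 0.23548
Sum = 2.13504
NRR = 0.490 × 2.13504 = 1.04617

1.046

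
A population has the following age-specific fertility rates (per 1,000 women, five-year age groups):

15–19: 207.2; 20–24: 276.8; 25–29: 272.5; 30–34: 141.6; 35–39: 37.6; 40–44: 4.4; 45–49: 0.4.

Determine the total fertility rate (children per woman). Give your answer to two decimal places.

Sum of ASFRs = 207.2 + 276.8 + 272.5 + 141.6 + 37.6 + 4.4 + 0.4 = 940.5
TFR = 5 × 940.5 / 1000 = 4.7025

4.70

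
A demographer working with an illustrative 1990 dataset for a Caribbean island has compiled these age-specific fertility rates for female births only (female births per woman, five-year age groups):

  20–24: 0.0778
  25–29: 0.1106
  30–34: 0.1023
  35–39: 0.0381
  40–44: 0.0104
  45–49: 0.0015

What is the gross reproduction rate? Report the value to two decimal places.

1.70

Sum of female ASFRs = 0.0778 + 0.1106 + 0.1023 + 0.0381 + 0.0104 + 0.0015 = 0.3407
GRR = 5 × 0.3407 = 1.7035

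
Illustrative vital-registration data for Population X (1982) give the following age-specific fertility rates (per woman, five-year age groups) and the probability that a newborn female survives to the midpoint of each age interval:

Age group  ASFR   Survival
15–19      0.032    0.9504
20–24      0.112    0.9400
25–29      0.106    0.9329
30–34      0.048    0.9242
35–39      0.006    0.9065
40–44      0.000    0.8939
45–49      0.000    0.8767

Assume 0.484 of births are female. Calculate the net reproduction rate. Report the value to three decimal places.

0.688

Proportion female at birth = 0.484.
Survival-weighted fertility by age (5·fₓ·Sₓ):
  15–19: 5 × 0.032 × 0.9504 = 0.15206
  20–24: 5 × 0.112 × 0.9400 = 0.52640
  25–29: 5 × 0.106 × 0.9329 = 0.49444
  30–34: 5 × 0.048 × 0.9242 = 0.22181
  35–39: 5 × 0.006 × 0.9065 = 0.02720
  40–44: 5 × 0.000 × 0.8939 = 0.00000
  45–49: 5 × 0.000 × 0.8767 = 0.00000
Sum = 1.42191
NRR = 0.484 × 1.42191 = 0.68820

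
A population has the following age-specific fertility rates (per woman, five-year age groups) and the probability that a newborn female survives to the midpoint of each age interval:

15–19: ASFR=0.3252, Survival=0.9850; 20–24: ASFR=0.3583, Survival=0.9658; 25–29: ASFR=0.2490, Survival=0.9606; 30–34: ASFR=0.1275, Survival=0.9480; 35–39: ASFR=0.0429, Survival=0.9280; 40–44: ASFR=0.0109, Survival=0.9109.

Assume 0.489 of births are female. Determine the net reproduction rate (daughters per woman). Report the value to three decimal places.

Proportion female at birth = 0.489.
Each age group contributes 5 × ASFR × survival:
  15–19: 5 × 0.3252 × 0.9850 = 1.60161
  20–24: 5 × 0.3583 × 0.9658 = 1.73023
  25–29: 5 × 0.2490 × 0.9606 = 1.19595
  30–34: 5 × 0.1275 × 0.9480 = 0.60435
  35–39: 5 × 0.0429 × 0.9280 = 0.19906
  40–44: 5 × 0.0109 × 0.9109 = 0.04964
Sum = 5.38084
NRR = 0.489 × 5.38084 = 2.63123
With NRR above 1 the population is above replacement fertility.

2.631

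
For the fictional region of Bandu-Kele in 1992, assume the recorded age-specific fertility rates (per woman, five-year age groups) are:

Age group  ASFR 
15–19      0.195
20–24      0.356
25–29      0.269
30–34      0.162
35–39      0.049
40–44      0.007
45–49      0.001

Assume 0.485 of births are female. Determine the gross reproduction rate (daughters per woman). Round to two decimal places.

2.52

Proportion female at birth = 0.485.
Sum of ASFRs = 0.195 + 0.356 + 0.269 + 0.162 + 0.049 + 0.007 + 0.001 = 1.039
TFR = 5 × 1.039 = 5.195
GRR = 0.485 × 5.195 = 2.51958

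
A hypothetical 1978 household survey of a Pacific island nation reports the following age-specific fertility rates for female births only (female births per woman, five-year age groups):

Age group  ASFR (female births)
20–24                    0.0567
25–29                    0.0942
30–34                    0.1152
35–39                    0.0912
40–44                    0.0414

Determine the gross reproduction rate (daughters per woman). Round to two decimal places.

Sum of female ASFRs = 0.0567 + 0.0942 + 0.1152 + 0.0912 + 0.0414 = 0.3987
GRR = 5 × 0.3987 = 1.9935

1.99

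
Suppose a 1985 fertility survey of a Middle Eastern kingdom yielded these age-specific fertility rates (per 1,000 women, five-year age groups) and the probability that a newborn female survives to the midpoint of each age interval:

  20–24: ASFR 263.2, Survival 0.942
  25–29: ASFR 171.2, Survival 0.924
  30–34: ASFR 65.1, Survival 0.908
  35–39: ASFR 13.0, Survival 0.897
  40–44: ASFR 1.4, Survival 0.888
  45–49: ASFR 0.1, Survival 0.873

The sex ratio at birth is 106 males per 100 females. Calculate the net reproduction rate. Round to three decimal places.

Proportion female at birth = 100 / (100 + 106) = 0.48544.
Each age group contributes 5 × ASFR × survival:
  20–24: 5 × 263.2/1000 × 0.942 = 1.23967
  25–29: 5 × 171.2/1000 × 0.924 = 0.79094
  30–34: 5 × 65.1/1000 × 0.908 = 0.29555
  35–39: 5 × 13.0/1000 × 0.897 = 0.05831
  40–44: 5 × 1.4/1000 × 0.888 = 0.00622
  45–49: 5 × 0.1/1000 × 0.873 = 0.00044
Sum = 2.39113
NRR = 0.48544 × 2.39113 = 1.16075
An NRR exceeding 1 indicates intrinsic growth under these rates.

1.161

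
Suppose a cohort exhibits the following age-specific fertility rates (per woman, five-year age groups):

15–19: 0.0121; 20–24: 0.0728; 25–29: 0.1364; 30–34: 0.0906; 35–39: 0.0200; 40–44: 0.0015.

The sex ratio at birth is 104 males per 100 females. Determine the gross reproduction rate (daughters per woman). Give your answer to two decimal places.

0.82

Proportion female at birth = 100 / (100 + 104) = 0.49020.
Sum of ASFRs = 0.0121 + 0.0728 + 0.1364 + 0.0906 + 0.0200 + 0.0015 = 0.3334
TFR = 5 × 0.3334 = 1.667
GRR = 0.49020 × 1.667 = 0.81716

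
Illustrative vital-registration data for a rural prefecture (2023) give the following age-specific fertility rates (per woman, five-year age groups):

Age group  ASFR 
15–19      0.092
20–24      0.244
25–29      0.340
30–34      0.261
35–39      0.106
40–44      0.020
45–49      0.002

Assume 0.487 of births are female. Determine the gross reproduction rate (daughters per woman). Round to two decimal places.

2.59

Proportion female at birth = 0.487.
Sum of ASFRs = 0.092 + 0.244 + 0.340 + 0.261 + 0.106 + 0.020 + 0.002 = 1.065
TFR = 5 × 1.065 = 5.325
GRR = 0.487 × 5.325 = 2.59328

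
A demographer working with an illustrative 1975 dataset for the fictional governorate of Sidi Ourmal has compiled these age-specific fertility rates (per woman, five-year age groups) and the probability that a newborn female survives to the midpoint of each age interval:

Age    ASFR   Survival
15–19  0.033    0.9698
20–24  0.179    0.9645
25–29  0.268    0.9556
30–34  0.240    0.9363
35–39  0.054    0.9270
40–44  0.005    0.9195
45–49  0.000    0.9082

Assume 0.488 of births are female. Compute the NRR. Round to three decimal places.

Proportion female at birth = 0.488.
Survival-weighted fertility by age (5·fₓ·Sₓ):
  15–19: 5 × 0.033 × 0.9698 = 0.16002
  20–24: 5 × 0.179 × 0.9645 = 0.86323
  25–29: 5 × 0.268 × 0.9556 = 1.28050
  30–34: 5 × 0.240 × 0.9363 = 1.12356
  35–39: 5 × 0.054 × 0.9270 = 0.25029
  40–44: 5 × 0.005 × 0.9195 = 0.02299
  45–49: 5 × 0.000 × 0.9082 = 0.00000
Sum = 3.70059
NRR = 0.488 × 3.70059 = 1.80589

1.806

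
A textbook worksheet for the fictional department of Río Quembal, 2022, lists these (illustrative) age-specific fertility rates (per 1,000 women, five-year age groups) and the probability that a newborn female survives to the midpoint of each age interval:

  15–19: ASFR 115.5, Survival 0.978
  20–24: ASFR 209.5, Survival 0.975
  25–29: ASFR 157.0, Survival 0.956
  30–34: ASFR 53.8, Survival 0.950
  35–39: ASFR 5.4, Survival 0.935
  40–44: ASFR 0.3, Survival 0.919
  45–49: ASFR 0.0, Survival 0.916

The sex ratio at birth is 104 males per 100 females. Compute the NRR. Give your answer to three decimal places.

1.284

Proportion female at birth = 100 / (100 + 104) = 0.49020.
Weighting each age-specific rate by interval width and survival:
  15–19: 5 × 115.5/1000 × 0.978 = 0.56480
  20–24: 5 × 209.5/1000 × 0.975 = 1.02131
  25–29: 5 × 157.0/1000 × 0.956 = 0.75046
  30–34: 5 × 53.8/1000 × 0.950 = 0.25555
  35–39: 5 × 5.4/1000 × 0.935 = 0.02525
  40–44: 5 × 0.3/1000 × 0.919 = 0.00138
  45–49: 5 × 0.0/1000 × 0.916 = 0.00000
Sum = 2.61875
NRR = 0.49020 × 2.61875 = 1.28371
An NRR exceeding 1 indicates intrinsic growth under these rates.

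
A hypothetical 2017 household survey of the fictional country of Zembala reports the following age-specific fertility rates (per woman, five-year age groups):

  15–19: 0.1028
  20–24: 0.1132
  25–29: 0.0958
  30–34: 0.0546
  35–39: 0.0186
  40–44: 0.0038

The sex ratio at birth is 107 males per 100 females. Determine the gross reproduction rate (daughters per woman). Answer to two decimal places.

Proportion female at birth = 100 / (100 + 107) = 0.48309.
Sum of ASFRs = 0.1028 + 0.1132 + 0.0958 + 0.0546 + 0.0186 + 0.0038 = 0.3888
TFR = 5 × 0.3888 = 1.944
GRR = 0.48309 × 1.944 = 0.93913

0.94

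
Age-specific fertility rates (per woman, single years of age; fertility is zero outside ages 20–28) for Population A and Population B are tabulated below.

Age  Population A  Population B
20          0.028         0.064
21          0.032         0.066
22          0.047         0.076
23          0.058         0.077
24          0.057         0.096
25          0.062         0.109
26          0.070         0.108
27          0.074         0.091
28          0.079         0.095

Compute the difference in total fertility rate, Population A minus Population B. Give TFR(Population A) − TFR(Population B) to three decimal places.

Population A:
  Sum of ASFRs = 0.028 + 0.032 + 0.047 + 0.058 + 0.057 + 0.062 + 0.070 + 0.074 + 0.079 = 0.507
  TFR = 0.507
Population B:
  Sum of ASFRs = 0.064 + 0.066 + 0.076 + 0.077 + 0.096 + 0.109 + 0.108 + 0.091 + 0.095 = 0.782
  TFR = 0.782
Difference = 0.507 − 0.782 = -0.275

-0.275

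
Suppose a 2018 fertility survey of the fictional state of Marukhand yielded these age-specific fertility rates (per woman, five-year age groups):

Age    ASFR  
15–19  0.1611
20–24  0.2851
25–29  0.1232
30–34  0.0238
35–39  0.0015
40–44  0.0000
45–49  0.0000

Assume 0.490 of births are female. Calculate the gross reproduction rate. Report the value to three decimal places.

1.457

Proportion female at birth = 0.490.
Sum of ASFRs = 0.1611 + 0.2851 + 0.1232 + 0.0238 + 0.0015 + 0.0000 + 0.0000 = 0.5947
TFR = 5 × 0.5947 = 2.9735
GRR = 0.490 × 2.9735 = 1.45702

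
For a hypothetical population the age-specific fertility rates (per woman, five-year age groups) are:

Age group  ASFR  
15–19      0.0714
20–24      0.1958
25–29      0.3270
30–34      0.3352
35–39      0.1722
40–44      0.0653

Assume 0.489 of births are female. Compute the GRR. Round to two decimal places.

Proportion female at birth = 0.489.
Sum of ASFRs = 0.0714 + 0.1958 + 0.3270 + 0.3352 + 0.1722 + 0.0653 = 1.1669
TFR = 5 × 1.1669 = 5.8345
GRR = 0.489 × 5.8345 = 2.85307

2.85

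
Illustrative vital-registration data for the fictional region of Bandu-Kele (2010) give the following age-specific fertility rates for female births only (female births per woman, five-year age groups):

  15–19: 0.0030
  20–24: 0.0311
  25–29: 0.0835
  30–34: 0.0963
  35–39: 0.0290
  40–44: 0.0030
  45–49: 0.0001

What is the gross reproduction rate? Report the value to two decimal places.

Sum of female ASFRs = 0.0030 + 0.0311 + 0.0835 + 0.0963 + 0.0290 + 0.0030 + 0.0001 = 0.2460
GRR = 5 × 0.2460 = 1.23

1.23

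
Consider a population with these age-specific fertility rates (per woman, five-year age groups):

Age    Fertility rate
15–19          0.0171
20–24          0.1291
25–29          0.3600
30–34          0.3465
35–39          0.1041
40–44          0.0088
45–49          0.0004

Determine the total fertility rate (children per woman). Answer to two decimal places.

Sum of ASFRs = 0.0171 + 0.1291 + 0.3600 + 0.3465 + 0.1041 + 0.0088 + 0.0004 = 0.9660
TFR = 5 × 0.9660 = 4.83

4.83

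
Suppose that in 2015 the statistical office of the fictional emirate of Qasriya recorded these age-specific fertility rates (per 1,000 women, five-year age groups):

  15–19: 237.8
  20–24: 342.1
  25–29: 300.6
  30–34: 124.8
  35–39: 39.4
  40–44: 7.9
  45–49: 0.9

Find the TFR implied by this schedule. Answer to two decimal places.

5.27

Sum of ASFRs = 237.8 + 342.1 + 300.6 + 124.8 + 39.4 + 7.9 + 0.9 = 1053.5
TFR = 5 × 1053.5 / 1000 = 5.2675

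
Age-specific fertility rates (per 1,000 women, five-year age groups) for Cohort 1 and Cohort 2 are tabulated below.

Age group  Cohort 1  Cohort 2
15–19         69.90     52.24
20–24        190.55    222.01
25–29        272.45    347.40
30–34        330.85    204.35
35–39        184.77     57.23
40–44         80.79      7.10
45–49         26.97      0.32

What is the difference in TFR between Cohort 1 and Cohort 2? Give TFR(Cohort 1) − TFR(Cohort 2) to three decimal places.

1.328

Cohort 1:
  Sum of ASFRs = 69.90 + 190.55 + 272.45 + 330.85 + 184.77 + 80.79 + 26.97 = 1156.28
  TFR = 5 × 1156.28 / 1000 = 5.7814
Cohort 2:
  Sum of ASFRs = 52.24 + 222.01 + 347.40 + 204.35 + 57.23 + 7.10 + 0.32 = 890.65
  TFR = 5 × 890.65 / 1000 = 4.45325
Difference = 5.7814 − 4.45325 = 1.32815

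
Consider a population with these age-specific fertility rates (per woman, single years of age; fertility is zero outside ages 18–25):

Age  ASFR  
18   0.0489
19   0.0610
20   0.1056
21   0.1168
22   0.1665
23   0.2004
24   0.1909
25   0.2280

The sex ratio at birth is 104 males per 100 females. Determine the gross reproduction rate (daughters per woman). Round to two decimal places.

0.55

Proportion female at birth = 100 / (100 + 104) = 0.49020.
Sum of ASFRs = 0.0489 + 0.0610 + 0.1056 + 0.1168 + 0.1665 + 0.2004 + 0.1909 + 0.2280 = 1.1181
TFR = 1.1181
GRR = 0.49020 × 1.1181 = 0.54809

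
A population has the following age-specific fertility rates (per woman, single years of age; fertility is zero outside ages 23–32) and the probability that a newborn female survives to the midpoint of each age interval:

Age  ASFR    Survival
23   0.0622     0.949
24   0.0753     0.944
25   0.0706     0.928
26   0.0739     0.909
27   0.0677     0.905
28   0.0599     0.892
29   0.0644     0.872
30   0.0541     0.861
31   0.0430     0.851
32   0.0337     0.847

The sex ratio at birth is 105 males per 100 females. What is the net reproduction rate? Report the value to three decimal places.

0.266

Proportion female at birth = 100 / (100 + 105) = 0.48780.
Per-age-group product (1 × ASFR × survival probability):
  23: 1 × 0.0622 × 0.949 = 0.05903
  24: 1 × 0.0753 × 0.944 = 0.07108
  25: 1 × 0.0706 × 0.928 = 0.06552
  26: 1 × 0.0739 × 0.909 = 0.06718
  27: 1 × 0.0677 × 0.905 = 0.06127
  28: 1 × 0.0599 × 0.892 = 0.05343
  29: 1 × 0.0644 × 0.872 = 0.05616
  30: 1 × 0.0541 × 0.861 = 0.04658
  31: 1 × 0.0430 × 0.851 = 0.03659
  32: 1 × 0.0337 × 0.847 = 0.02854
Sum = 0.54538
NRR = 0.48780 × 0.54538 = 0.26604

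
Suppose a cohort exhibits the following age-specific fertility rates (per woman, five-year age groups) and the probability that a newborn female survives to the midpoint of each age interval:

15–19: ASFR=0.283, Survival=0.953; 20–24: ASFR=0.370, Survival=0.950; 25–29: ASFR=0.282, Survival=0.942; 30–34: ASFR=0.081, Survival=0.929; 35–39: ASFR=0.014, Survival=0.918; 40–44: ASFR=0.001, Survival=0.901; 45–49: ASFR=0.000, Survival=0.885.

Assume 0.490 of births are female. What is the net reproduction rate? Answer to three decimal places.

2.391

Proportion female at birth = 0.490.
Per-age-group product (5 × ASFR × survival probability):
  15–19: 5 × 0.283 × 0.953 = 1.34850
  20–24: 5 × 0.370 × 0.950 = 1.75750
  25–29: 5 × 0.282 × 0.942 = 1.32822
  30–34: 5 × 0.081 × 0.929 = 0.37625
  35–39: 5 × 0.014 × 0.918 = 0.06426
  40–44: 5 × 0.001 × 0.901 = 0.00451
  45–49: 5 × 0.000 × 0.885 = 0.00000
Sum = 4.87924
NRR = 0.490 × 4.87924 = 2.39083
An NRR exceeding 1 indicates intrinsic growth under these rates.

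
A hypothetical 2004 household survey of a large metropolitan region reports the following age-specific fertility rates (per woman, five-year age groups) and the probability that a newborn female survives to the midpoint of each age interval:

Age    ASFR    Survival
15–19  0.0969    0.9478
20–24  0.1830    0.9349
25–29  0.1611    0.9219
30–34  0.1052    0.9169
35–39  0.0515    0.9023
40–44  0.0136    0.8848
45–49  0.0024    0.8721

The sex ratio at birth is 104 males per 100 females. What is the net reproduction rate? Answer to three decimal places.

Proportion female at birth = 100 / (100 + 104) = 0.49020.
Weighting each age-specific rate by interval width and survival:
  15–19: 5 × 0.0969 × 0.9478 = 0.45921
  20–24: 5 × 0.1830 × 0.9349 = 0.85543
  25–29: 5 × 0.1611 × 0.9219 = 0.74259
  30–34: 5 × 0.1052 × 0.9169 = 0.48229
  35–39: 5 × 0.0515 × 0.9023 = 0.23234
  40–44: 5 × 0.0136 × 0.8848 = 0.06017
  45–49: 5 × 0.0024 × 0.8721 = 0.01047
Sum = 2.84250
NRR = 0.49020 × 2.84250 = 1.39339

1.393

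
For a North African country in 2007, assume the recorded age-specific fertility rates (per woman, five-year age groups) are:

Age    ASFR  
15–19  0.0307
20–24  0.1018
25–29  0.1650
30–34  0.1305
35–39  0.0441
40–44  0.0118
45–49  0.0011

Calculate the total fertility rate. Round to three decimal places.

Sum of ASFRs = 0.0307 + 0.1018 + 0.1650 + 0.1305 + 0.0441 + 0.0118 + 0.0011 = 0.4850
TFR = 5 × 0.4850 = 2.425

2.425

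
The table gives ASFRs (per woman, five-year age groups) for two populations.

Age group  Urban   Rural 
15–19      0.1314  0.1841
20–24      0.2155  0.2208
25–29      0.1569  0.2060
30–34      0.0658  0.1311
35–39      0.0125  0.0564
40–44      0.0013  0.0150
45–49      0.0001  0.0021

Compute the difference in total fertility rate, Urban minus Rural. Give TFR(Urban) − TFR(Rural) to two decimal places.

Urban:
  Sum of ASFRs = 0.1314 + 0.2155 + 0.1569 + 0.0658 + 0.0125 + 0.0013 + 0.0001 = 0.5835
  TFR = 5 × 0.5835 = 2.9175
Rural:
  Sum of ASFRs = 0.1841 + 0.2208 + 0.2060 + 0.1311 + 0.0564 + 0.0150 + 0.0021 = 0.8155
  TFR = 5 × 0.8155 = 4.0775
Difference = 2.9175 − 4.0775 = -1.16

-1.16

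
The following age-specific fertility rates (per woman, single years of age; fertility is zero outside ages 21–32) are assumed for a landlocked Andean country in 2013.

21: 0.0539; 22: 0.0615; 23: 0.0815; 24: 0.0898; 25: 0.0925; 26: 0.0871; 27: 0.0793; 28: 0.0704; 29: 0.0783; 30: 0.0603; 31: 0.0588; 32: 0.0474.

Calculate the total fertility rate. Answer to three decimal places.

0.861

Sum of ASFRs = 0.0539 + 0.0615 + 0.0815 + 0.0898 + 0.0925 + 0.0871 + 0.0793 + 0.0704 + 0.0783 + 0.0603 + 0.0588 + 0.0474 = 0.8608
TFR = 0.8608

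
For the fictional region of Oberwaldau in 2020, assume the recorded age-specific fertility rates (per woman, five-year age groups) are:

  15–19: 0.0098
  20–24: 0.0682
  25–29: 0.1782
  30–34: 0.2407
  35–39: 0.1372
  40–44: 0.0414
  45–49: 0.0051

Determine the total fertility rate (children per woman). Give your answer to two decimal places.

Sum of ASFRs = 0.0098 + 0.0682 + 0.1782 + 0.2407 + 0.1372 + 0.0414 + 0.0051 = 0.6806
TFR = 5 × 0.6806 = 3.403

3.40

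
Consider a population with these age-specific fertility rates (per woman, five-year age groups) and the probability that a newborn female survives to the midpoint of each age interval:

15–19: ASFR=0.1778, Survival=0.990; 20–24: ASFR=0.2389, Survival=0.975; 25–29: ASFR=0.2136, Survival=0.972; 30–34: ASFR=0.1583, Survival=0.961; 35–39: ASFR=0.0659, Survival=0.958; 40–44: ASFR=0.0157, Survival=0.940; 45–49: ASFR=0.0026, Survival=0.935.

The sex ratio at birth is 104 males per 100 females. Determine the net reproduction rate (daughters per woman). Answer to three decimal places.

2.081

Proportion female at birth = 100 / (100 + 104) = 0.49020.
Each age group contributes 5 × ASFR × survival:
  15–19: 5 × 0.1778 × 0.990 = 0.88011
  20–24: 5 × 0.2389 × 0.975 = 1.16464
  25–29: 5 × 0.2136 × 0.972 = 1.03810
  30–34: 5 × 0.1583 × 0.961 = 0.76063
  35–39: 5 × 0.0659 × 0.958 = 0.31566
  40–44: 5 × 0.0157 × 0.940 = 0.07379
  45–49: 5 × 0.0026 × 0.935 = 0.01216
Sum = 4.24509
NRR = 0.49020 × 4.24509 = 2.08094
NRR > 1, so each generation more than replaces itself.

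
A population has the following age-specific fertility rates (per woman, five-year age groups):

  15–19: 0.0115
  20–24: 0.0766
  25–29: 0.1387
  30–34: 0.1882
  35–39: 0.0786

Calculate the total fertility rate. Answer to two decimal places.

Sum of ASFRs = 0.0115 + 0.0766 + 0.1387 + 0.1882 + 0.0786 = 0.4936
TFR = 5 × 0.4936 = 2.468

2.47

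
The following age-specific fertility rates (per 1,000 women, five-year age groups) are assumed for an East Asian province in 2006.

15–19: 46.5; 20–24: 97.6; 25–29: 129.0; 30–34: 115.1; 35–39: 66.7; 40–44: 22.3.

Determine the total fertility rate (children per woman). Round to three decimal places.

Sum of ASFRs = 46.5 + 97.6 + 129.0 + 115.1 + 66.7 + 22.3 = 477.2
TFR = 5 × 477.2 / 1000 = 2.386

2.386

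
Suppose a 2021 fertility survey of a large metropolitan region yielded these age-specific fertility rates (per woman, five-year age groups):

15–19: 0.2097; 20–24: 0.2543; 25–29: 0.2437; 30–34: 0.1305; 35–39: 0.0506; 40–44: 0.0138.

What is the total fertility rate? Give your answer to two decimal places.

4.51

Sum of ASFRs = 0.2097 + 0.2543 + 0.2437 + 0.1305 + 0.0506 + 0.0138 = 0.9026
TFR = 5 × 0.9026 = 4.513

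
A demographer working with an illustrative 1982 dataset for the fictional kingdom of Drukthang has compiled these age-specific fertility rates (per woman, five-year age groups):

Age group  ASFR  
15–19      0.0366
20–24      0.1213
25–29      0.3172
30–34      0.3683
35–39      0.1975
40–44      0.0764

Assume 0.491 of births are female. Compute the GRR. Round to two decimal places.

Proportion female at birth = 0.491.
Sum of ASFRs = 0.0366 + 0.1213 + 0.3172 + 0.3683 + 0.1975 + 0.0764 = 1.1173
TFR = 5 × 1.1173 = 5.5865
GRR = 0.491 × 5.5865 = 2.74297

2.74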